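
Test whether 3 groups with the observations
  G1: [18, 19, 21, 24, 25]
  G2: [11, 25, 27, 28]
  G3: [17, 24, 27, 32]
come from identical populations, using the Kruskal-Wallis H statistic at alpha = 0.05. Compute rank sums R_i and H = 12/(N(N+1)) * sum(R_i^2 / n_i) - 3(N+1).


Step 1: Combine all N = 13 observations and assign midranks.
sorted (value, group, rank): (11,G2,1), (17,G3,2), (18,G1,3), (19,G1,4), (21,G1,5), (24,G1,6.5), (24,G3,6.5), (25,G1,8.5), (25,G2,8.5), (27,G2,10.5), (27,G3,10.5), (28,G2,12), (32,G3,13)
Step 2: Sum ranks within each group.
R_1 = 27 (n_1 = 5)
R_2 = 32 (n_2 = 4)
R_3 = 32 (n_3 = 4)
Step 3: H = 12/(N(N+1)) * sum(R_i^2/n_i) - 3(N+1)
     = 12/(13*14) * (27^2/5 + 32^2/4 + 32^2/4) - 3*14
     = 0.065934 * 657.8 - 42
     = 1.371429.
Step 4: Ties present; correction factor C = 1 - 18/(13^3 - 13) = 0.991758. Corrected H = 1.371429 / 0.991758 = 1.382825.
Step 5: Under H0, H ~ chi^2(2); p-value = 0.500868.
Step 6: alpha = 0.05. fail to reject H0.

H = 1.3828, df = 2, p = 0.500868, fail to reject H0.


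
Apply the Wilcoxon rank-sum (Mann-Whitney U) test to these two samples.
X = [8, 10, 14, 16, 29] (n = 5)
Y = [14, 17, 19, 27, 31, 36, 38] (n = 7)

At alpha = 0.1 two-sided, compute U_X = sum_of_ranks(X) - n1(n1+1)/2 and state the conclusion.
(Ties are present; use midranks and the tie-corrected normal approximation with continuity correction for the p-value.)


Step 1: Combine and sort all 12 observations; assign midranks.
sorted (value, group): (8,X), (10,X), (14,X), (14,Y), (16,X), (17,Y), (19,Y), (27,Y), (29,X), (31,Y), (36,Y), (38,Y)
ranks: 8->1, 10->2, 14->3.5, 14->3.5, 16->5, 17->6, 19->7, 27->8, 29->9, 31->10, 36->11, 38->12
Step 2: Rank sum for X: R1 = 1 + 2 + 3.5 + 5 + 9 = 20.5.
Step 3: U_X = R1 - n1(n1+1)/2 = 20.5 - 5*6/2 = 20.5 - 15 = 5.5.
       U_Y = n1*n2 - U_X = 35 - 5.5 = 29.5.
Step 4: Ties are present, so use the tie-corrected normal approximation (with continuity correction) for the p-value.
Step 5: p-value = 0.061363; compare to alpha = 0.1. reject H0.

U_X = 5.5, p = 0.061363, reject H0 at alpha = 0.1.


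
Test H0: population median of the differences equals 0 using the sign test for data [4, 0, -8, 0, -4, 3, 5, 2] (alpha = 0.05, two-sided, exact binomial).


Step 1: Discard zero differences. Original n = 8; n_eff = number of nonzero differences = 6.
Nonzero differences (with sign): +4, -8, -4, +3, +5, +2
Step 2: Count signs: positive = 4, negative = 2.
Step 3: Under H0: P(positive) = 0.5, so the number of positives S ~ Bin(6, 0.5).
Step 4: Two-sided exact p-value = sum of Bin(6,0.5) probabilities at or below the observed probability = 0.687500.
Step 5: alpha = 0.05. fail to reject H0.

n_eff = 6, pos = 4, neg = 2, p = 0.687500, fail to reject H0.


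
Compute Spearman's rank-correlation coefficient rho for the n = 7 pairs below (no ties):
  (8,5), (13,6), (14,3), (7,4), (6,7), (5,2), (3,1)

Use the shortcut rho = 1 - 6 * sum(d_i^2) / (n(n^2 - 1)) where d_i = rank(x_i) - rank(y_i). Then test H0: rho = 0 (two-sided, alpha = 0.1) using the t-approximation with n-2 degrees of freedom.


Step 1: Rank x and y separately (midranks; no ties here).
rank(x): 8->5, 13->6, 14->7, 7->4, 6->3, 5->2, 3->1
rank(y): 5->5, 6->6, 3->3, 4->4, 7->7, 2->2, 1->1
Step 2: d_i = R_x(i) - R_y(i); compute d_i^2.
  (5-5)^2=0, (6-6)^2=0, (7-3)^2=16, (4-4)^2=0, (3-7)^2=16, (2-2)^2=0, (1-1)^2=0
sum(d^2) = 32.
Step 3: rho = 1 - 6*32 / (7*(7^2 - 1)) = 1 - 192/336 = 0.428571.
Step 4: Under H0, t = rho * sqrt((n-2)/(1-rho^2)) = 1.0607 ~ t(5).
Step 5: Two-sided p-value from the t-distribution with 5 df = 0.337368.
Step 6: alpha = 0.1. fail to reject H0.

rho = 0.4286, p = 0.337368, fail to reject H0 at alpha = 0.1.


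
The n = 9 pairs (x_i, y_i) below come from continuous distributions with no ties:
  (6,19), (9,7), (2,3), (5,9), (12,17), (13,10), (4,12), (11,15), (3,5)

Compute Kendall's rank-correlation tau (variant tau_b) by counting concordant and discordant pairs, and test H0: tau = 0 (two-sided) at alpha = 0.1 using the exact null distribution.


Step 1: Enumerate the 36 unordered pairs (i,j) with i<j and classify each by sign(x_j-x_i) * sign(y_j-y_i).
  (1,2):dx=+3,dy=-12->D; (1,3):dx=-4,dy=-16->C; (1,4):dx=-1,dy=-10->C; (1,5):dx=+6,dy=-2->D
  (1,6):dx=+7,dy=-9->D; (1,7):dx=-2,dy=-7->C; (1,8):dx=+5,dy=-4->D; (1,9):dx=-3,dy=-14->C
  (2,3):dx=-7,dy=-4->C; (2,4):dx=-4,dy=+2->D; (2,5):dx=+3,dy=+10->C; (2,6):dx=+4,dy=+3->C
  (2,7):dx=-5,dy=+5->D; (2,8):dx=+2,dy=+8->C; (2,9):dx=-6,dy=-2->C; (3,4):dx=+3,dy=+6->C
  (3,5):dx=+10,dy=+14->C; (3,6):dx=+11,dy=+7->C; (3,7):dx=+2,dy=+9->C; (3,8):dx=+9,dy=+12->C
  (3,9):dx=+1,dy=+2->C; (4,5):dx=+7,dy=+8->C; (4,6):dx=+8,dy=+1->C; (4,7):dx=-1,dy=+3->D
  (4,8):dx=+6,dy=+6->C; (4,9):dx=-2,dy=-4->C; (5,6):dx=+1,dy=-7->D; (5,7):dx=-8,dy=-5->C
  (5,8):dx=-1,dy=-2->C; (5,9):dx=-9,dy=-12->C; (6,7):dx=-9,dy=+2->D; (6,8):dx=-2,dy=+5->D
  (6,9):dx=-10,dy=-5->C; (7,8):dx=+7,dy=+3->C; (7,9):dx=-1,dy=-7->C; (8,9):dx=-8,dy=-10->C
Step 2: C = 26, D = 10, total pairs = 36.
Step 3: tau = (C - D)/(n(n-1)/2) = (26 - 10)/36 = 0.444444.
Step 4: Exact two-sided p-value (enumerate n! = 362880 permutations of y under H0): p = 0.119439.
Step 5: alpha = 0.1. fail to reject H0.

tau_b = 0.4444 (C=26, D=10), p = 0.119439, fail to reject H0.


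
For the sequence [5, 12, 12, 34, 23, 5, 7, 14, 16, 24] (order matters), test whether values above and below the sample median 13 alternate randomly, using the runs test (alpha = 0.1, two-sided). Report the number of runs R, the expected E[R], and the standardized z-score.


Step 1: Compute median = 13; label A = above, B = below.
Labels in order: BBBAABBAAA  (n_A = 5, n_B = 5)
Step 2: Count runs R = 4.
Step 3: Under H0 (random ordering), E[R] = 2*n_A*n_B/(n_A+n_B) + 1 = 2*5*5/10 + 1 = 6.0000.
        Var[R] = 2*n_A*n_B*(2*n_A*n_B - n_A - n_B) / ((n_A+n_B)^2 * (n_A+n_B-1)) = 2000/900 = 2.2222.
        SD[R] = 1.4907.
Step 4: Continuity-corrected z = (R + 0.5 - E[R]) / SD[R] = (4 + 0.5 - 6.0000) / 1.4907 = -1.0062.
Step 5: Two-sided p-value via normal approximation = 2*(1 - Phi(|z|)) = 0.314305.
Step 6: alpha = 0.1. fail to reject H0.

R = 4, z = -1.0062, p = 0.314305, fail to reject H0.


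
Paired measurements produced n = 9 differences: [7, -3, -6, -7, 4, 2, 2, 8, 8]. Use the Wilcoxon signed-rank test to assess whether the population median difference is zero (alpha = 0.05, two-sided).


Step 1: Drop any zero differences (none here) and take |d_i|.
|d| = [7, 3, 6, 7, 4, 2, 2, 8, 8]
Step 2: Midrank |d_i| (ties get averaged ranks).
ranks: |7|->6.5, |3|->3, |6|->5, |7|->6.5, |4|->4, |2|->1.5, |2|->1.5, |8|->8.5, |8|->8.5
Step 3: Attach original signs; sum ranks with positive sign and with negative sign.
W+ = 6.5 + 4 + 1.5 + 1.5 + 8.5 + 8.5 = 30.5
W- = 3 + 5 + 6.5 = 14.5
(Check: W+ + W- = 45 should equal n(n+1)/2 = 45.)
Step 4: Test statistic W = min(W+, W-) = 14.5.
Step 5: Ties in |d|, so use the tie-corrected normal approximation.
        E[W] = n(n+1)/4 = 9*10/4 = 22.5.
        Tie groups: |d|=2 (t=2), |d|=7 (t=2), |d|=8 (t=2); sum(t^3 - t) = 18.
        Var[W] = n(n+1)(2n+1)/24 - sum(t^3-t)/48 = 1710/24 - 18/48 = 70.875.
        z = (W - E[W]) / sqrt(Var[W]) = (14.5 - 22.5) / 8.4187 = -0.9503.
        Two-sided p = 2*Phi(z) = 0.341979.
Step 6: alpha = 0.05. fail to reject H0.

W+ = 30.5, W- = 14.5, W = min = 14.5, p = 0.341979, fail to reject H0.


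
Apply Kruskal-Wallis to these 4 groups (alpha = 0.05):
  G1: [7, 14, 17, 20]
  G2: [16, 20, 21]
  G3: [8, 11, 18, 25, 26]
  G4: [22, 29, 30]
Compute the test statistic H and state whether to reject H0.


Step 1: Combine all N = 15 observations and assign midranks.
sorted (value, group, rank): (7,G1,1), (8,G3,2), (11,G3,3), (14,G1,4), (16,G2,5), (17,G1,6), (18,G3,7), (20,G1,8.5), (20,G2,8.5), (21,G2,10), (22,G4,11), (25,G3,12), (26,G3,13), (29,G4,14), (30,G4,15)
Step 2: Sum ranks within each group.
R_1 = 19.5 (n_1 = 4)
R_2 = 23.5 (n_2 = 3)
R_3 = 37 (n_3 = 5)
R_4 = 40 (n_4 = 3)
Step 3: H = 12/(N(N+1)) * sum(R_i^2/n_i) - 3(N+1)
     = 12/(15*16) * (19.5^2/4 + 23.5^2/3 + 37^2/5 + 40^2/3) - 3*16
     = 0.050000 * 1086.28 - 48
     = 6.313958.
Step 4: Ties present; correction factor C = 1 - 6/(15^3 - 15) = 0.998214. Corrected H = 6.313958 / 0.998214 = 6.325253.
Step 5: Under H0, H ~ chi^2(3); p-value = 0.096815.
Step 6: alpha = 0.05. fail to reject H0.

H = 6.3253, df = 3, p = 0.096815, fail to reject H0.


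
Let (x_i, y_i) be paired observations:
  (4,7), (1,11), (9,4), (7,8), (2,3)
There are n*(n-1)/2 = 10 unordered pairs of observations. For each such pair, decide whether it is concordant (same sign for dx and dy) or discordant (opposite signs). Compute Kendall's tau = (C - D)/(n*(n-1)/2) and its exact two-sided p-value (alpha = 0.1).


Step 1: Enumerate the 10 unordered pairs (i,j) with i<j and classify each by sign(x_j-x_i) * sign(y_j-y_i).
  (1,2):dx=-3,dy=+4->D; (1,3):dx=+5,dy=-3->D; (1,4):dx=+3,dy=+1->C; (1,5):dx=-2,dy=-4->C
  (2,3):dx=+8,dy=-7->D; (2,4):dx=+6,dy=-3->D; (2,5):dx=+1,dy=-8->D; (3,4):dx=-2,dy=+4->D
  (3,5):dx=-7,dy=-1->C; (4,5):dx=-5,dy=-5->C
Step 2: C = 4, D = 6, total pairs = 10.
Step 3: tau = (C - D)/(n(n-1)/2) = (4 - 6)/10 = -0.200000.
Step 4: Exact two-sided p-value (enumerate n! = 120 permutations of y under H0): p = 0.816667.
Step 5: alpha = 0.1. fail to reject H0.

tau_b = -0.2000 (C=4, D=6), p = 0.816667, fail to reject H0.


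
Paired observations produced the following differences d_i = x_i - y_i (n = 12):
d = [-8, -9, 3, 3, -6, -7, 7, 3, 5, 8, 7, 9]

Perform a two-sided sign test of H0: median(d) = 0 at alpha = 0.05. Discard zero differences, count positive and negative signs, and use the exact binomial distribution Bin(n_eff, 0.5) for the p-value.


Step 1: Discard zero differences. Original n = 12; n_eff = number of nonzero differences = 12.
Nonzero differences (with sign): -8, -9, +3, +3, -6, -7, +7, +3, +5, +8, +7, +9
Step 2: Count signs: positive = 8, negative = 4.
Step 3: Under H0: P(positive) = 0.5, so the number of positives S ~ Bin(12, 0.5).
Step 4: Two-sided exact p-value = sum of Bin(12,0.5) probabilities at or below the observed probability = 0.387695.
Step 5: alpha = 0.05. fail to reject H0.

n_eff = 12, pos = 8, neg = 4, p = 0.387695, fail to reject H0.


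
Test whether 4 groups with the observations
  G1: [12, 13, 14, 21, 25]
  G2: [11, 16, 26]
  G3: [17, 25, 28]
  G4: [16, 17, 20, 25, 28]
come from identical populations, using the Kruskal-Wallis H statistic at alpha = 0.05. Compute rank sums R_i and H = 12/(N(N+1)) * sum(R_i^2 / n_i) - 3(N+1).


Step 1: Combine all N = 16 observations and assign midranks.
sorted (value, group, rank): (11,G2,1), (12,G1,2), (13,G1,3), (14,G1,4), (16,G2,5.5), (16,G4,5.5), (17,G3,7.5), (17,G4,7.5), (20,G4,9), (21,G1,10), (25,G1,12), (25,G3,12), (25,G4,12), (26,G2,14), (28,G3,15.5), (28,G4,15.5)
Step 2: Sum ranks within each group.
R_1 = 31 (n_1 = 5)
R_2 = 20.5 (n_2 = 3)
R_3 = 35 (n_3 = 3)
R_4 = 49.5 (n_4 = 5)
Step 3: H = 12/(N(N+1)) * sum(R_i^2/n_i) - 3(N+1)
     = 12/(16*17) * (31^2/5 + 20.5^2/3 + 35^2/3 + 49.5^2/5) - 3*17
     = 0.044118 * 1230.67 - 51
     = 3.294118.
Step 4: Ties present; correction factor C = 1 - 42/(16^3 - 16) = 0.989706. Corrected H = 3.294118 / 0.989706 = 3.328380.
Step 5: Under H0, H ~ chi^2(3); p-value = 0.343712.
Step 6: alpha = 0.05. fail to reject H0.

H = 3.3284, df = 3, p = 0.343712, fail to reject H0.


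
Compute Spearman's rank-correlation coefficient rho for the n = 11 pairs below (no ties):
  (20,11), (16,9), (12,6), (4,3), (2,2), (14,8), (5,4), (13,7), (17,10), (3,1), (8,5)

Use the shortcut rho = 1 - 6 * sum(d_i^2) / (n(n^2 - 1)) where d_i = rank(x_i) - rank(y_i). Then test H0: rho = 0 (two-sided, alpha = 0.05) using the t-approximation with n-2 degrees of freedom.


Step 1: Rank x and y separately (midranks; no ties here).
rank(x): 20->11, 16->9, 12->6, 4->3, 2->1, 14->8, 5->4, 13->7, 17->10, 3->2, 8->5
rank(y): 11->11, 9->9, 6->6, 3->3, 2->2, 8->8, 4->4, 7->7, 10->10, 1->1, 5->5
Step 2: d_i = R_x(i) - R_y(i); compute d_i^2.
  (11-11)^2=0, (9-9)^2=0, (6-6)^2=0, (3-3)^2=0, (1-2)^2=1, (8-8)^2=0, (4-4)^2=0, (7-7)^2=0, (10-10)^2=0, (2-1)^2=1, (5-5)^2=0
sum(d^2) = 2.
Step 3: rho = 1 - 6*2 / (11*(11^2 - 1)) = 1 - 12/1320 = 0.990909.
Step 4: Under H0, t = rho * sqrt((n-2)/(1-rho^2)) = 22.0966 ~ t(9).
Step 5: Two-sided p-value from the t-distribution with 9 df = 0.000000.
Step 6: alpha = 0.05. reject H0.

rho = 0.9909, p = 0.000000, reject H0 at alpha = 0.05.


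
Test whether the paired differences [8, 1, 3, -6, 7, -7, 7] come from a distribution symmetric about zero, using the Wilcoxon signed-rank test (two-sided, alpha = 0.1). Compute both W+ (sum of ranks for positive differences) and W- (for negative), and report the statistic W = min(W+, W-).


Step 1: Drop any zero differences (none here) and take |d_i|.
|d| = [8, 1, 3, 6, 7, 7, 7]
Step 2: Midrank |d_i| (ties get averaged ranks).
ranks: |8|->7, |1|->1, |3|->2, |6|->3, |7|->5, |7|->5, |7|->5
Step 3: Attach original signs; sum ranks with positive sign and with negative sign.
W+ = 7 + 1 + 2 + 5 + 5 = 20
W- = 3 + 5 = 8
(Check: W+ + W- = 28 should equal n(n+1)/2 = 28.)
Step 4: Test statistic W = min(W+, W-) = 8.
Step 5: Ties in |d|, so use the tie-corrected normal approximation.
        E[W] = n(n+1)/4 = 7*8/4 = 14.
        Tie groups: |d|=7 (t=3); sum(t^3 - t) = 24.
        Var[W] = n(n+1)(2n+1)/24 - sum(t^3-t)/48 = 840/24 - 24/48 = 34.5.
        z = (W - E[W]) / sqrt(Var[W]) = (8 - 14) / 5.8737 = -1.0215.
        Two-sided p = 2*Phi(z) = 0.307014.
Step 6: alpha = 0.1. fail to reject H0.

W+ = 20, W- = 8, W = min = 8, p = 0.307014, fail to reject H0.


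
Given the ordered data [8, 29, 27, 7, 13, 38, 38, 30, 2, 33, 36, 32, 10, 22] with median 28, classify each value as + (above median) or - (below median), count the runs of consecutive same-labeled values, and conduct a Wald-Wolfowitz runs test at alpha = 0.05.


Step 1: Compute median = 28; label A = above, B = below.
Labels in order: BABBBAAABAAABB  (n_A = 7, n_B = 7)
Step 2: Count runs R = 7.
Step 3: Under H0 (random ordering), E[R] = 2*n_A*n_B/(n_A+n_B) + 1 = 2*7*7/14 + 1 = 8.0000.
        Var[R] = 2*n_A*n_B*(2*n_A*n_B - n_A - n_B) / ((n_A+n_B)^2 * (n_A+n_B-1)) = 8232/2548 = 3.2308.
        SD[R] = 1.7974.
Step 4: Continuity-corrected z = (R + 0.5 - E[R]) / SD[R] = (7 + 0.5 - 8.0000) / 1.7974 = -0.2782.
Step 5: Two-sided p-value via normal approximation = 2*(1 - Phi(|z|)) = 0.780879.
Step 6: alpha = 0.05. fail to reject H0.

R = 7, z = -0.2782, p = 0.780879, fail to reject H0.


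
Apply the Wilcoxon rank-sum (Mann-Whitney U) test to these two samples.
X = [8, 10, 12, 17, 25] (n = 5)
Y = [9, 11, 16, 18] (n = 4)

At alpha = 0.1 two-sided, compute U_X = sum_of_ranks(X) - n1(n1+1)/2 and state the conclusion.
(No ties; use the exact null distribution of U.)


Step 1: Combine and sort all 9 observations; assign midranks.
sorted (value, group): (8,X), (9,Y), (10,X), (11,Y), (12,X), (16,Y), (17,X), (18,Y), (25,X)
ranks: 8->1, 9->2, 10->3, 11->4, 12->5, 16->6, 17->7, 18->8, 25->9
Step 2: Rank sum for X: R1 = 1 + 3 + 5 + 7 + 9 = 25.
Step 3: U_X = R1 - n1(n1+1)/2 = 25 - 5*6/2 = 25 - 15 = 10.
       U_Y = n1*n2 - U_X = 20 - 10 = 10.
Step 4: No ties, so the exact null distribution of U (based on enumerating the C(9,5) = 126 equally likely rank assignments) gives the two-sided p-value.
Step 5: p-value = 1.000000; compare to alpha = 0.1. fail to reject H0.

U_X = 10, p = 1.000000, fail to reject H0 at alpha = 0.1.


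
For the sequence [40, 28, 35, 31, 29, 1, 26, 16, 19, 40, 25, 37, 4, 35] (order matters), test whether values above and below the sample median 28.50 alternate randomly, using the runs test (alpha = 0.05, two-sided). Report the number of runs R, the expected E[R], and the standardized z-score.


Step 1: Compute median = 28.50; label A = above, B = below.
Labels in order: ABAAABBBBABABA  (n_A = 7, n_B = 7)
Step 2: Count runs R = 9.
Step 3: Under H0 (random ordering), E[R] = 2*n_A*n_B/(n_A+n_B) + 1 = 2*7*7/14 + 1 = 8.0000.
        Var[R] = 2*n_A*n_B*(2*n_A*n_B - n_A - n_B) / ((n_A+n_B)^2 * (n_A+n_B-1)) = 8232/2548 = 3.2308.
        SD[R] = 1.7974.
Step 4: Continuity-corrected z = (R - 0.5 - E[R]) / SD[R] = (9 - 0.5 - 8.0000) / 1.7974 = 0.2782.
Step 5: Two-sided p-value via normal approximation = 2*(1 - Phi(|z|)) = 0.780879.
Step 6: alpha = 0.05. fail to reject H0.

R = 9, z = 0.2782, p = 0.780879, fail to reject H0.


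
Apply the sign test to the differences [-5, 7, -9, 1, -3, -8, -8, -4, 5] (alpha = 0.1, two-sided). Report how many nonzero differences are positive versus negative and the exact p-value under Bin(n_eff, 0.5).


Step 1: Discard zero differences. Original n = 9; n_eff = number of nonzero differences = 9.
Nonzero differences (with sign): -5, +7, -9, +1, -3, -8, -8, -4, +5
Step 2: Count signs: positive = 3, negative = 6.
Step 3: Under H0: P(positive) = 0.5, so the number of positives S ~ Bin(9, 0.5).
Step 4: Two-sided exact p-value = sum of Bin(9,0.5) probabilities at or below the observed probability = 0.507812.
Step 5: alpha = 0.1. fail to reject H0.

n_eff = 9, pos = 3, neg = 6, p = 0.507812, fail to reject H0.


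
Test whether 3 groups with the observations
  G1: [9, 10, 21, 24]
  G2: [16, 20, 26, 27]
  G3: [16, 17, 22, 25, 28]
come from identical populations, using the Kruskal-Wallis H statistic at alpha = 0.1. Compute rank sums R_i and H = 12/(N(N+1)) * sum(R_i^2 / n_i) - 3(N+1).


Step 1: Combine all N = 13 observations and assign midranks.
sorted (value, group, rank): (9,G1,1), (10,G1,2), (16,G2,3.5), (16,G3,3.5), (17,G3,5), (20,G2,6), (21,G1,7), (22,G3,8), (24,G1,9), (25,G3,10), (26,G2,11), (27,G2,12), (28,G3,13)
Step 2: Sum ranks within each group.
R_1 = 19 (n_1 = 4)
R_2 = 32.5 (n_2 = 4)
R_3 = 39.5 (n_3 = 5)
Step 3: H = 12/(N(N+1)) * sum(R_i^2/n_i) - 3(N+1)
     = 12/(13*14) * (19^2/4 + 32.5^2/4 + 39.5^2/5) - 3*14
     = 0.065934 * 666.362 - 42
     = 1.935989.
Step 4: Ties present; correction factor C = 1 - 6/(13^3 - 13) = 0.997253. Corrected H = 1.935989 / 0.997253 = 1.941322.
Step 5: Under H0, H ~ chi^2(2); p-value = 0.378832.
Step 6: alpha = 0.1. fail to reject H0.

H = 1.9413, df = 2, p = 0.378832, fail to reject H0.


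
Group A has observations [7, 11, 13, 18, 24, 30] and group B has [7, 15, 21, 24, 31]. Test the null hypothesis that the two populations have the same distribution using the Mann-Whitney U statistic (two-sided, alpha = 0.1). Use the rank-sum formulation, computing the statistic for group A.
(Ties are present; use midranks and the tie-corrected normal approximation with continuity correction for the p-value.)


Step 1: Combine and sort all 11 observations; assign midranks.
sorted (value, group): (7,X), (7,Y), (11,X), (13,X), (15,Y), (18,X), (21,Y), (24,X), (24,Y), (30,X), (31,Y)
ranks: 7->1.5, 7->1.5, 11->3, 13->4, 15->5, 18->6, 21->7, 24->8.5, 24->8.5, 30->10, 31->11
Step 2: Rank sum for X: R1 = 1.5 + 3 + 4 + 6 + 8.5 + 10 = 33.
Step 3: U_X = R1 - n1(n1+1)/2 = 33 - 6*7/2 = 33 - 21 = 12.
       U_Y = n1*n2 - U_X = 30 - 12 = 18.
Step 4: Ties are present, so use the tie-corrected normal approximation (with continuity correction) for the p-value.
Step 5: p-value = 0.646576; compare to alpha = 0.1. fail to reject H0.

U_X = 12, p = 0.646576, fail to reject H0 at alpha = 0.1.


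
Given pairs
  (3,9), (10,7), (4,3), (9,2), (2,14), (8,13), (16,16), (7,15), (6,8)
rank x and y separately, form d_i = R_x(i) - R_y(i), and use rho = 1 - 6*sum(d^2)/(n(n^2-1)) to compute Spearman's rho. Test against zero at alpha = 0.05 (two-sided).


Step 1: Rank x and y separately (midranks; no ties here).
rank(x): 3->2, 10->8, 4->3, 9->7, 2->1, 8->6, 16->9, 7->5, 6->4
rank(y): 9->5, 7->3, 3->2, 2->1, 14->7, 13->6, 16->9, 15->8, 8->4
Step 2: d_i = R_x(i) - R_y(i); compute d_i^2.
  (2-5)^2=9, (8-3)^2=25, (3-2)^2=1, (7-1)^2=36, (1-7)^2=36, (6-6)^2=0, (9-9)^2=0, (5-8)^2=9, (4-4)^2=0
sum(d^2) = 116.
Step 3: rho = 1 - 6*116 / (9*(9^2 - 1)) = 1 - 696/720 = 0.033333.
Step 4: Under H0, t = rho * sqrt((n-2)/(1-rho^2)) = 0.0882 ~ t(7).
Step 5: Two-sided p-value from the t-distribution with 7 df = 0.932157.
Step 6: alpha = 0.05. fail to reject H0.

rho = 0.0333, p = 0.932157, fail to reject H0 at alpha = 0.05.


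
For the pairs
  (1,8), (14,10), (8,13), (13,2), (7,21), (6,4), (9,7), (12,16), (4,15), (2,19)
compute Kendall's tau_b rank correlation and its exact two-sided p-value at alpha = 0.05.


Step 1: Enumerate the 45 unordered pairs (i,j) with i<j and classify each by sign(x_j-x_i) * sign(y_j-y_i).
  (1,2):dx=+13,dy=+2->C; (1,3):dx=+7,dy=+5->C; (1,4):dx=+12,dy=-6->D; (1,5):dx=+6,dy=+13->C
  (1,6):dx=+5,dy=-4->D; (1,7):dx=+8,dy=-1->D; (1,8):dx=+11,dy=+8->C; (1,9):dx=+3,dy=+7->C
  (1,10):dx=+1,dy=+11->C; (2,3):dx=-6,dy=+3->D; (2,4):dx=-1,dy=-8->C; (2,5):dx=-7,dy=+11->D
  (2,6):dx=-8,dy=-6->C; (2,7):dx=-5,dy=-3->C; (2,8):dx=-2,dy=+6->D; (2,9):dx=-10,dy=+5->D
  (2,10):dx=-12,dy=+9->D; (3,4):dx=+5,dy=-11->D; (3,5):dx=-1,dy=+8->D; (3,6):dx=-2,dy=-9->C
  (3,7):dx=+1,dy=-6->D; (3,8):dx=+4,dy=+3->C; (3,9):dx=-4,dy=+2->D; (3,10):dx=-6,dy=+6->D
  (4,5):dx=-6,dy=+19->D; (4,6):dx=-7,dy=+2->D; (4,7):dx=-4,dy=+5->D; (4,8):dx=-1,dy=+14->D
  (4,9):dx=-9,dy=+13->D; (4,10):dx=-11,dy=+17->D; (5,6):dx=-1,dy=-17->C; (5,7):dx=+2,dy=-14->D
  (5,8):dx=+5,dy=-5->D; (5,9):dx=-3,dy=-6->C; (5,10):dx=-5,dy=-2->C; (6,7):dx=+3,dy=+3->C
  (6,8):dx=+6,dy=+12->C; (6,9):dx=-2,dy=+11->D; (6,10):dx=-4,dy=+15->D; (7,8):dx=+3,dy=+9->C
  (7,9):dx=-5,dy=+8->D; (7,10):dx=-7,dy=+12->D; (8,9):dx=-8,dy=-1->C; (8,10):dx=-10,dy=+3->D
  (9,10):dx=-2,dy=+4->D
Step 2: C = 18, D = 27, total pairs = 45.
Step 3: tau = (C - D)/(n(n-1)/2) = (18 - 27)/45 = -0.200000.
Step 4: Exact two-sided p-value (enumerate n! = 3628800 permutations of y under H0): p = 0.484313.
Step 5: alpha = 0.05. fail to reject H0.

tau_b = -0.2000 (C=18, D=27), p = 0.484313, fail to reject H0.


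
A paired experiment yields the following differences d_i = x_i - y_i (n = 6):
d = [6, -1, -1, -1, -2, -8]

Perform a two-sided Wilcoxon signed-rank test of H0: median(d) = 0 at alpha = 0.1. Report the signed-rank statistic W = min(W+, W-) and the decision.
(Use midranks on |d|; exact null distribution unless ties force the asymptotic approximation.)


Step 1: Drop any zero differences (none here) and take |d_i|.
|d| = [6, 1, 1, 1, 2, 8]
Step 2: Midrank |d_i| (ties get averaged ranks).
ranks: |6|->5, |1|->2, |1|->2, |1|->2, |2|->4, |8|->6
Step 3: Attach original signs; sum ranks with positive sign and with negative sign.
W+ = 5 = 5
W- = 2 + 2 + 2 + 4 + 6 = 16
(Check: W+ + W- = 21 should equal n(n+1)/2 = 21.)
Step 4: Test statistic W = min(W+, W-) = 5.
Step 5: Ties in |d|, so use the tie-corrected normal approximation.
        E[W] = n(n+1)/4 = 6*7/4 = 10.5.
        Tie groups: |d|=1 (t=3); sum(t^3 - t) = 24.
        Var[W] = n(n+1)(2n+1)/24 - sum(t^3-t)/48 = 546/24 - 24/48 = 22.25.
        z = (W - E[W]) / sqrt(Var[W]) = (5 - 10.5) / 4.7170 = -1.1660.
        Two-sided p = 2*Phi(z) = 0.243615.
Step 6: alpha = 0.1. fail to reject H0.

W+ = 5, W- = 16, W = min = 5, p = 0.243615, fail to reject H0.


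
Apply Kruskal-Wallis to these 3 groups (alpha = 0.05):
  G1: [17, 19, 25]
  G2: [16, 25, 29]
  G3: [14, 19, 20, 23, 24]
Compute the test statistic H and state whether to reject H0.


Step 1: Combine all N = 11 observations and assign midranks.
sorted (value, group, rank): (14,G3,1), (16,G2,2), (17,G1,3), (19,G1,4.5), (19,G3,4.5), (20,G3,6), (23,G3,7), (24,G3,8), (25,G1,9.5), (25,G2,9.5), (29,G2,11)
Step 2: Sum ranks within each group.
R_1 = 17 (n_1 = 3)
R_2 = 22.5 (n_2 = 3)
R_3 = 26.5 (n_3 = 5)
Step 3: H = 12/(N(N+1)) * sum(R_i^2/n_i) - 3(N+1)
     = 12/(11*12) * (17^2/3 + 22.5^2/3 + 26.5^2/5) - 3*12
     = 0.090909 * 405.533 - 36
     = 0.866667.
Step 4: Ties present; correction factor C = 1 - 12/(11^3 - 11) = 0.990909. Corrected H = 0.866667 / 0.990909 = 0.874618.
Step 5: Under H0, H ~ chi^2(2); p-value = 0.645772.
Step 6: alpha = 0.05. fail to reject H0.

H = 0.8746, df = 2, p = 0.645772, fail to reject H0.


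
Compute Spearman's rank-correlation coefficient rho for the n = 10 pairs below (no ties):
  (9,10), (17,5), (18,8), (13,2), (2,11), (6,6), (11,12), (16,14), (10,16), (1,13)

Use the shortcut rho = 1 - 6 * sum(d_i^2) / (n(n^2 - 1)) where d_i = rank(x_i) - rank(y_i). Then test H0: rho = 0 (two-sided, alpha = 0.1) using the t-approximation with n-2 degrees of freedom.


Step 1: Rank x and y separately (midranks; no ties here).
rank(x): 9->4, 17->9, 18->10, 13->7, 2->2, 6->3, 11->6, 16->8, 10->5, 1->1
rank(y): 10->5, 5->2, 8->4, 2->1, 11->6, 6->3, 12->7, 14->9, 16->10, 13->8
Step 2: d_i = R_x(i) - R_y(i); compute d_i^2.
  (4-5)^2=1, (9-2)^2=49, (10-4)^2=36, (7-1)^2=36, (2-6)^2=16, (3-3)^2=0, (6-7)^2=1, (8-9)^2=1, (5-10)^2=25, (1-8)^2=49
sum(d^2) = 214.
Step 3: rho = 1 - 6*214 / (10*(10^2 - 1)) = 1 - 1284/990 = -0.296970.
Step 4: Under H0, t = rho * sqrt((n-2)/(1-rho^2)) = -0.8796 ~ t(8).
Step 5: Two-sided p-value from the t-distribution with 8 df = 0.404702.
Step 6: alpha = 0.1. fail to reject H0.

rho = -0.2970, p = 0.404702, fail to reject H0 at alpha = 0.1.


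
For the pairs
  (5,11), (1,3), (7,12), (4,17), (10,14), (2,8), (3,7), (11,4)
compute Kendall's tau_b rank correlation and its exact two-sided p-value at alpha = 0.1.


Step 1: Enumerate the 28 unordered pairs (i,j) with i<j and classify each by sign(x_j-x_i) * sign(y_j-y_i).
  (1,2):dx=-4,dy=-8->C; (1,3):dx=+2,dy=+1->C; (1,4):dx=-1,dy=+6->D; (1,5):dx=+5,dy=+3->C
  (1,6):dx=-3,dy=-3->C; (1,7):dx=-2,dy=-4->C; (1,8):dx=+6,dy=-7->D; (2,3):dx=+6,dy=+9->C
  (2,4):dx=+3,dy=+14->C; (2,5):dx=+9,dy=+11->C; (2,6):dx=+1,dy=+5->C; (2,7):dx=+2,dy=+4->C
  (2,8):dx=+10,dy=+1->C; (3,4):dx=-3,dy=+5->D; (3,5):dx=+3,dy=+2->C; (3,6):dx=-5,dy=-4->C
  (3,7):dx=-4,dy=-5->C; (3,8):dx=+4,dy=-8->D; (4,5):dx=+6,dy=-3->D; (4,6):dx=-2,dy=-9->C
  (4,7):dx=-1,dy=-10->C; (4,8):dx=+7,dy=-13->D; (5,6):dx=-8,dy=-6->C; (5,7):dx=-7,dy=-7->C
  (5,8):dx=+1,dy=-10->D; (6,7):dx=+1,dy=-1->D; (6,8):dx=+9,dy=-4->D; (7,8):dx=+8,dy=-3->D
Step 2: C = 18, D = 10, total pairs = 28.
Step 3: tau = (C - D)/(n(n-1)/2) = (18 - 10)/28 = 0.285714.
Step 4: Exact two-sided p-value (enumerate n! = 40320 permutations of y under H0): p = 0.398760.
Step 5: alpha = 0.1. fail to reject H0.

tau_b = 0.2857 (C=18, D=10), p = 0.398760, fail to reject H0.


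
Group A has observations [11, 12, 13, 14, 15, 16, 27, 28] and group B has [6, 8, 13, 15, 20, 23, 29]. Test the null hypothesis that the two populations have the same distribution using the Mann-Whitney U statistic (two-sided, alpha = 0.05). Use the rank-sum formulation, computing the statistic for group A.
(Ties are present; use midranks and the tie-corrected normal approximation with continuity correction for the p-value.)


Step 1: Combine and sort all 15 observations; assign midranks.
sorted (value, group): (6,Y), (8,Y), (11,X), (12,X), (13,X), (13,Y), (14,X), (15,X), (15,Y), (16,X), (20,Y), (23,Y), (27,X), (28,X), (29,Y)
ranks: 6->1, 8->2, 11->3, 12->4, 13->5.5, 13->5.5, 14->7, 15->8.5, 15->8.5, 16->10, 20->11, 23->12, 27->13, 28->14, 29->15
Step 2: Rank sum for X: R1 = 3 + 4 + 5.5 + 7 + 8.5 + 10 + 13 + 14 = 65.
Step 3: U_X = R1 - n1(n1+1)/2 = 65 - 8*9/2 = 65 - 36 = 29.
       U_Y = n1*n2 - U_X = 56 - 29 = 27.
Step 4: Ties are present, so use the tie-corrected normal approximation (with continuity correction) for the p-value.
Step 5: p-value = 0.953775; compare to alpha = 0.05. fail to reject H0.

U_X = 29, p = 0.953775, fail to reject H0 at alpha = 0.05.


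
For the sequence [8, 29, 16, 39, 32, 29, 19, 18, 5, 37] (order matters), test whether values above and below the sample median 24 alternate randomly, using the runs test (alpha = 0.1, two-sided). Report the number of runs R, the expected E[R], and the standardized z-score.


Step 1: Compute median = 24; label A = above, B = below.
Labels in order: BABAAABBBA  (n_A = 5, n_B = 5)
Step 2: Count runs R = 6.
Step 3: Under H0 (random ordering), E[R] = 2*n_A*n_B/(n_A+n_B) + 1 = 2*5*5/10 + 1 = 6.0000.
        Var[R] = 2*n_A*n_B*(2*n_A*n_B - n_A - n_B) / ((n_A+n_B)^2 * (n_A+n_B-1)) = 2000/900 = 2.2222.
        SD[R] = 1.4907.
Step 4: R = E[R], so z = 0 with no continuity correction.
Step 5: Two-sided p-value via normal approximation = 2*(1 - Phi(|z|)) = 1.000000.
Step 6: alpha = 0.1. fail to reject H0.

R = 6, z = 0.0000, p = 1.000000, fail to reject H0.


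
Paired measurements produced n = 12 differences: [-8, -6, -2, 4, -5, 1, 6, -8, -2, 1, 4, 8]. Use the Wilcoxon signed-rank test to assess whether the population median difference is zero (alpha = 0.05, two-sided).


Step 1: Drop any zero differences (none here) and take |d_i|.
|d| = [8, 6, 2, 4, 5, 1, 6, 8, 2, 1, 4, 8]
Step 2: Midrank |d_i| (ties get averaged ranks).
ranks: |8|->11, |6|->8.5, |2|->3.5, |4|->5.5, |5|->7, |1|->1.5, |6|->8.5, |8|->11, |2|->3.5, |1|->1.5, |4|->5.5, |8|->11
Step 3: Attach original signs; sum ranks with positive sign and with negative sign.
W+ = 5.5 + 1.5 + 8.5 + 1.5 + 5.5 + 11 = 33.5
W- = 11 + 8.5 + 3.5 + 7 + 11 + 3.5 = 44.5
(Check: W+ + W- = 78 should equal n(n+1)/2 = 78.)
Step 4: Test statistic W = min(W+, W-) = 33.5.
Step 5: Ties in |d|, so use the tie-corrected normal approximation.
        E[W] = n(n+1)/4 = 12*13/4 = 39.
        Tie groups: |d|=1 (t=2), |d|=2 (t=2), |d|=4 (t=2), |d|=6 (t=2), |d|=8 (t=3); sum(t^3 - t) = 48.
        Var[W] = n(n+1)(2n+1)/24 - sum(t^3-t)/48 = 3900/24 - 48/48 = 161.5.
        z = (W - E[W]) / sqrt(Var[W]) = (33.5 - 39) / 12.7083 = -0.4328.
        Two-sided p = 2*Phi(z) = 0.665168.
Step 6: alpha = 0.05. fail to reject H0.

W+ = 33.5, W- = 44.5, W = min = 33.5, p = 0.665168, fail to reject H0.


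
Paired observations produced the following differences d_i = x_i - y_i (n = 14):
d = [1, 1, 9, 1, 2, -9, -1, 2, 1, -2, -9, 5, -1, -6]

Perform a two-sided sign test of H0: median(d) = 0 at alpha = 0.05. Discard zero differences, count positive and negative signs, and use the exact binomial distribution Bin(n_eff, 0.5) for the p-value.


Step 1: Discard zero differences. Original n = 14; n_eff = number of nonzero differences = 14.
Nonzero differences (with sign): +1, +1, +9, +1, +2, -9, -1, +2, +1, -2, -9, +5, -1, -6
Step 2: Count signs: positive = 8, negative = 6.
Step 3: Under H0: P(positive) = 0.5, so the number of positives S ~ Bin(14, 0.5).
Step 4: Two-sided exact p-value = sum of Bin(14,0.5) probabilities at or below the observed probability = 0.790527.
Step 5: alpha = 0.05. fail to reject H0.

n_eff = 14, pos = 8, neg = 6, p = 0.790527, fail to reject H0.


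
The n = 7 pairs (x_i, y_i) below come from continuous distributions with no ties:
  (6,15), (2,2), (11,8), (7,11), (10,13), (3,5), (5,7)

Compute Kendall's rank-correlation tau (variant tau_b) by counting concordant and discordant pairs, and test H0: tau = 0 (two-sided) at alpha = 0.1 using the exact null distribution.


Step 1: Enumerate the 21 unordered pairs (i,j) with i<j and classify each by sign(x_j-x_i) * sign(y_j-y_i).
  (1,2):dx=-4,dy=-13->C; (1,3):dx=+5,dy=-7->D; (1,4):dx=+1,dy=-4->D; (1,5):dx=+4,dy=-2->D
  (1,6):dx=-3,dy=-10->C; (1,7):dx=-1,dy=-8->C; (2,3):dx=+9,dy=+6->C; (2,4):dx=+5,dy=+9->C
  (2,5):dx=+8,dy=+11->C; (2,6):dx=+1,dy=+3->C; (2,7):dx=+3,dy=+5->C; (3,4):dx=-4,dy=+3->D
  (3,5):dx=-1,dy=+5->D; (3,6):dx=-8,dy=-3->C; (3,7):dx=-6,dy=-1->C; (4,5):dx=+3,dy=+2->C
  (4,6):dx=-4,dy=-6->C; (4,7):dx=-2,dy=-4->C; (5,6):dx=-7,dy=-8->C; (5,7):dx=-5,dy=-6->C
  (6,7):dx=+2,dy=+2->C
Step 2: C = 16, D = 5, total pairs = 21.
Step 3: tau = (C - D)/(n(n-1)/2) = (16 - 5)/21 = 0.523810.
Step 4: Exact two-sided p-value (enumerate n! = 5040 permutations of y under H0): p = 0.136111.
Step 5: alpha = 0.1. fail to reject H0.

tau_b = 0.5238 (C=16, D=5), p = 0.136111, fail to reject H0.


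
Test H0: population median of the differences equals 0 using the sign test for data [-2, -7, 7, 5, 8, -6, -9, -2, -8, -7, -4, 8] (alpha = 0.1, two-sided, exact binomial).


Step 1: Discard zero differences. Original n = 12; n_eff = number of nonzero differences = 12.
Nonzero differences (with sign): -2, -7, +7, +5, +8, -6, -9, -2, -8, -7, -4, +8
Step 2: Count signs: positive = 4, negative = 8.
Step 3: Under H0: P(positive) = 0.5, so the number of positives S ~ Bin(12, 0.5).
Step 4: Two-sided exact p-value = sum of Bin(12,0.5) probabilities at or below the observed probability = 0.387695.
Step 5: alpha = 0.1. fail to reject H0.

n_eff = 12, pos = 4, neg = 8, p = 0.387695, fail to reject H0.


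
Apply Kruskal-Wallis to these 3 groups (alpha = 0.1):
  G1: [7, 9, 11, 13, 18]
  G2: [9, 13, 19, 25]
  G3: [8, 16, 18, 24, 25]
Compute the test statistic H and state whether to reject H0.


Step 1: Combine all N = 14 observations and assign midranks.
sorted (value, group, rank): (7,G1,1), (8,G3,2), (9,G1,3.5), (9,G2,3.5), (11,G1,5), (13,G1,6.5), (13,G2,6.5), (16,G3,8), (18,G1,9.5), (18,G3,9.5), (19,G2,11), (24,G3,12), (25,G2,13.5), (25,G3,13.5)
Step 2: Sum ranks within each group.
R_1 = 25.5 (n_1 = 5)
R_2 = 34.5 (n_2 = 4)
R_3 = 45 (n_3 = 5)
Step 3: H = 12/(N(N+1)) * sum(R_i^2/n_i) - 3(N+1)
     = 12/(14*15) * (25.5^2/5 + 34.5^2/4 + 45^2/5) - 3*15
     = 0.057143 * 832.612 - 45
     = 2.577857.
Step 4: Ties present; correction factor C = 1 - 24/(14^3 - 14) = 0.991209. Corrected H = 2.577857 / 0.991209 = 2.600721.
Step 5: Under H0, H ~ chi^2(2); p-value = 0.272434.
Step 6: alpha = 0.1. fail to reject H0.

H = 2.6007, df = 2, p = 0.272434, fail to reject H0.


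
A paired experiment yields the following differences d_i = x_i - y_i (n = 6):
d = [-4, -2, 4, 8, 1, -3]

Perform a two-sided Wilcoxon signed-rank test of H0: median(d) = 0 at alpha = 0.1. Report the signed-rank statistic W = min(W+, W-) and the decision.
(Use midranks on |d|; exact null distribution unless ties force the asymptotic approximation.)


Step 1: Drop any zero differences (none here) and take |d_i|.
|d| = [4, 2, 4, 8, 1, 3]
Step 2: Midrank |d_i| (ties get averaged ranks).
ranks: |4|->4.5, |2|->2, |4|->4.5, |8|->6, |1|->1, |3|->3
Step 3: Attach original signs; sum ranks with positive sign and with negative sign.
W+ = 4.5 + 6 + 1 = 11.5
W- = 4.5 + 2 + 3 = 9.5
(Check: W+ + W- = 21 should equal n(n+1)/2 = 21.)
Step 4: Test statistic W = min(W+, W-) = 9.5.
Step 5: Ties in |d|, so use the tie-corrected normal approximation.
        E[W] = n(n+1)/4 = 6*7/4 = 10.5.
        Tie groups: |d|=4 (t=2); sum(t^3 - t) = 6.
        Var[W] = n(n+1)(2n+1)/24 - sum(t^3-t)/48 = 546/24 - 6/48 = 22.625.
        z = (W - E[W]) / sqrt(Var[W]) = (9.5 - 10.5) / 4.7566 = -0.2102.
        Two-sided p = 2*Phi(z) = 0.833484.
Step 6: alpha = 0.1. fail to reject H0.

W+ = 11.5, W- = 9.5, W = min = 9.5, p = 0.833484, fail to reject H0.


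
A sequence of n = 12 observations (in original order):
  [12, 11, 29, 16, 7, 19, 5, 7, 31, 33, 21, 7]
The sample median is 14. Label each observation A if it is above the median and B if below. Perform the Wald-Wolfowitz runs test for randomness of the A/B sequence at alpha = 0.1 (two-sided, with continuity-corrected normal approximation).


Step 1: Compute median = 14; label A = above, B = below.
Labels in order: BBAABABBAAAB  (n_A = 6, n_B = 6)
Step 2: Count runs R = 7.
Step 3: Under H0 (random ordering), E[R] = 2*n_A*n_B/(n_A+n_B) + 1 = 2*6*6/12 + 1 = 7.0000.
        Var[R] = 2*n_A*n_B*(2*n_A*n_B - n_A - n_B) / ((n_A+n_B)^2 * (n_A+n_B-1)) = 4320/1584 = 2.7273.
        SD[R] = 1.6514.
Step 4: R = E[R], so z = 0 with no continuity correction.
Step 5: Two-sided p-value via normal approximation = 2*(1 - Phi(|z|)) = 1.000000.
Step 6: alpha = 0.1. fail to reject H0.

R = 7, z = 0.0000, p = 1.000000, fail to reject H0.


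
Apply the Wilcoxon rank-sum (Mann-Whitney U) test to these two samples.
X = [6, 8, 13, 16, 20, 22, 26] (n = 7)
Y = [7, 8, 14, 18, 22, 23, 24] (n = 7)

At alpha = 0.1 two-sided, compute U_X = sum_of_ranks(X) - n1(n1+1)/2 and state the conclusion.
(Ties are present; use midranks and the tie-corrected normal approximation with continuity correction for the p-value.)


Step 1: Combine and sort all 14 observations; assign midranks.
sorted (value, group): (6,X), (7,Y), (8,X), (8,Y), (13,X), (14,Y), (16,X), (18,Y), (20,X), (22,X), (22,Y), (23,Y), (24,Y), (26,X)
ranks: 6->1, 7->2, 8->3.5, 8->3.5, 13->5, 14->6, 16->7, 18->8, 20->9, 22->10.5, 22->10.5, 23->12, 24->13, 26->14
Step 2: Rank sum for X: R1 = 1 + 3.5 + 5 + 7 + 9 + 10.5 + 14 = 50.
Step 3: U_X = R1 - n1(n1+1)/2 = 50 - 7*8/2 = 50 - 28 = 22.
       U_Y = n1*n2 - U_X = 49 - 22 = 27.
Step 4: Ties are present, so use the tie-corrected normal approximation (with continuity correction) for the p-value.
Step 5: p-value = 0.797863; compare to alpha = 0.1. fail to reject H0.

U_X = 22, p = 0.797863, fail to reject H0 at alpha = 0.1.


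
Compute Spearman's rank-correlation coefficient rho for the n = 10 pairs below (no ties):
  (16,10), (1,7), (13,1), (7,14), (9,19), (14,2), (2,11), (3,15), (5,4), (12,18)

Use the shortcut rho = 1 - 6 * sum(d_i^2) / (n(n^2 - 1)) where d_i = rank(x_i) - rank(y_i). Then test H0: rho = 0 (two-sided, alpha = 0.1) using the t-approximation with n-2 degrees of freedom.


Step 1: Rank x and y separately (midranks; no ties here).
rank(x): 16->10, 1->1, 13->8, 7->5, 9->6, 14->9, 2->2, 3->3, 5->4, 12->7
rank(y): 10->5, 7->4, 1->1, 14->7, 19->10, 2->2, 11->6, 15->8, 4->3, 18->9
Step 2: d_i = R_x(i) - R_y(i); compute d_i^2.
  (10-5)^2=25, (1-4)^2=9, (8-1)^2=49, (5-7)^2=4, (6-10)^2=16, (9-2)^2=49, (2-6)^2=16, (3-8)^2=25, (4-3)^2=1, (7-9)^2=4
sum(d^2) = 198.
Step 3: rho = 1 - 6*198 / (10*(10^2 - 1)) = 1 - 1188/990 = -0.200000.
Step 4: Under H0, t = rho * sqrt((n-2)/(1-rho^2)) = -0.5774 ~ t(8).
Step 5: Two-sided p-value from the t-distribution with 8 df = 0.579584.
Step 6: alpha = 0.1. fail to reject H0.

rho = -0.2000, p = 0.579584, fail to reject H0 at alpha = 0.1.


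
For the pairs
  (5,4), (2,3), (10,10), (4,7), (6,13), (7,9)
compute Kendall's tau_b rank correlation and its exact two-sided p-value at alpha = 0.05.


Step 1: Enumerate the 15 unordered pairs (i,j) with i<j and classify each by sign(x_j-x_i) * sign(y_j-y_i).
  (1,2):dx=-3,dy=-1->C; (1,3):dx=+5,dy=+6->C; (1,4):dx=-1,dy=+3->D; (1,5):dx=+1,dy=+9->C
  (1,6):dx=+2,dy=+5->C; (2,3):dx=+8,dy=+7->C; (2,4):dx=+2,dy=+4->C; (2,5):dx=+4,dy=+10->C
  (2,6):dx=+5,dy=+6->C; (3,4):dx=-6,dy=-3->C; (3,5):dx=-4,dy=+3->D; (3,6):dx=-3,dy=-1->C
  (4,5):dx=+2,dy=+6->C; (4,6):dx=+3,dy=+2->C; (5,6):dx=+1,dy=-4->D
Step 2: C = 12, D = 3, total pairs = 15.
Step 3: tau = (C - D)/(n(n-1)/2) = (12 - 3)/15 = 0.600000.
Step 4: Exact two-sided p-value (enumerate n! = 720 permutations of y under H0): p = 0.136111.
Step 5: alpha = 0.05. fail to reject H0.

tau_b = 0.6000 (C=12, D=3), p = 0.136111, fail to reject H0.


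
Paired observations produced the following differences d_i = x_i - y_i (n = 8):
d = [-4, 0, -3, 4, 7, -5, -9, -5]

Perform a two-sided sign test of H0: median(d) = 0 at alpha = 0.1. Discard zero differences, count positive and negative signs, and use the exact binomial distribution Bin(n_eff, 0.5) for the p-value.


Step 1: Discard zero differences. Original n = 8; n_eff = number of nonzero differences = 7.
Nonzero differences (with sign): -4, -3, +4, +7, -5, -9, -5
Step 2: Count signs: positive = 2, negative = 5.
Step 3: Under H0: P(positive) = 0.5, so the number of positives S ~ Bin(7, 0.5).
Step 4: Two-sided exact p-value = sum of Bin(7,0.5) probabilities at or below the observed probability = 0.453125.
Step 5: alpha = 0.1. fail to reject H0.

n_eff = 7, pos = 2, neg = 5, p = 0.453125, fail to reject H0.


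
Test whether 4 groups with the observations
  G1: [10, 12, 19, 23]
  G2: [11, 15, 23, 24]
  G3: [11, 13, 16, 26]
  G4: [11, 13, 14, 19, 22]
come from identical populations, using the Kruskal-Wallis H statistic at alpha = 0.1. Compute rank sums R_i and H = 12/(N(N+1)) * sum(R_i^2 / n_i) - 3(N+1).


Step 1: Combine all N = 17 observations and assign midranks.
sorted (value, group, rank): (10,G1,1), (11,G2,3), (11,G3,3), (11,G4,3), (12,G1,5), (13,G3,6.5), (13,G4,6.5), (14,G4,8), (15,G2,9), (16,G3,10), (19,G1,11.5), (19,G4,11.5), (22,G4,13), (23,G1,14.5), (23,G2,14.5), (24,G2,16), (26,G3,17)
Step 2: Sum ranks within each group.
R_1 = 32 (n_1 = 4)
R_2 = 42.5 (n_2 = 4)
R_3 = 36.5 (n_3 = 4)
R_4 = 42 (n_4 = 5)
Step 3: H = 12/(N(N+1)) * sum(R_i^2/n_i) - 3(N+1)
     = 12/(17*18) * (32^2/4 + 42.5^2/4 + 36.5^2/4 + 42^2/5) - 3*18
     = 0.039216 * 1393.42 - 54
     = 0.644118.
Step 4: Ties present; correction factor C = 1 - 42/(17^3 - 17) = 0.991422. Corrected H = 0.644118 / 0.991422 = 0.649691.
Step 5: Under H0, H ~ chi^2(3); p-value = 0.884968.
Step 6: alpha = 0.1. fail to reject H0.

H = 0.6497, df = 3, p = 0.884968, fail to reject H0.
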